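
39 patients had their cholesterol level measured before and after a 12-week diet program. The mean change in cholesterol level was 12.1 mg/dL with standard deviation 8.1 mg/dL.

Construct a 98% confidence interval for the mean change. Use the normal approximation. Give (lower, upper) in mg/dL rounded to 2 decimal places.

(9.08, 15.12)

Paired design: SE = s_d/√n = 8.1/√39 = 1.2970.
z* = 2.326; margin of error = 2.326 × 1.2970 = 3.0168.
12.1 ± 3.0168 → (9.08, 15.12).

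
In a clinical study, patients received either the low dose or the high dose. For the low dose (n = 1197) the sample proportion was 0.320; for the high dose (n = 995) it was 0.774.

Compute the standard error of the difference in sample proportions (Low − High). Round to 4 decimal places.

The two standard errors are √(0.3200×0.6800/1197) = 0.01348 and √(0.7740×0.2260/995) = 0.01326.
Because the samples are independent, SE_diff = √(0.01348² + 0.01326²) = 0.01891.

0.0189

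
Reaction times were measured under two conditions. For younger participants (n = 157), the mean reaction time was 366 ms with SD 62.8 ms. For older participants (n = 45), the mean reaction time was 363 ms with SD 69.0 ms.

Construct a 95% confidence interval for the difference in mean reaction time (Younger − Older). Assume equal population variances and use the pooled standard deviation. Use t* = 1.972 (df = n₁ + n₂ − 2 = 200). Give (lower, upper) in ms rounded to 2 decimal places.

(-18.41, 24.41)

Pooled variance s_p² = [156·62.8² + 44·69.0²] / (157+45−2) = 4123.6152, so s_p = 64.2154.
SE_diff = s_p·√(1/n₁ + 1/n₂) = 64.2154·√(1/157 + 1/45) = 10.8582.
t* = 1.972; margin = 1.972 × 10.8582 = 21.4124.
Difference = 366 − 363 = 3.0000.
3.0000 ± 21.4124 → (-18.41, 24.41).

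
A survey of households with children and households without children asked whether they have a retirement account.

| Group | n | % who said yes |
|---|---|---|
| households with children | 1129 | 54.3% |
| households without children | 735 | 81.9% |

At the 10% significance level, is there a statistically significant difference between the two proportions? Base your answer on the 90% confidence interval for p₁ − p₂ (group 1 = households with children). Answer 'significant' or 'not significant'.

significant

The two standard errors are √(0.5430×0.4570/1129) = 0.01483 and √(0.8190×0.1810/735) = 0.01420.
Because the samples are independent, SE_diff = √(0.01483² + 0.01420²) = 0.02053.
Using z* = 1.645 for 90%, ME = 1.645 × 0.02053 = 0.03377.
p̂₁ − p̂₂ = -0.2760; interval -0.2760 ± 0.03377 gives (-0.30977, -0.24223).
The interval (-0.30977, -0.24223) does not contain 0, so the difference is significant.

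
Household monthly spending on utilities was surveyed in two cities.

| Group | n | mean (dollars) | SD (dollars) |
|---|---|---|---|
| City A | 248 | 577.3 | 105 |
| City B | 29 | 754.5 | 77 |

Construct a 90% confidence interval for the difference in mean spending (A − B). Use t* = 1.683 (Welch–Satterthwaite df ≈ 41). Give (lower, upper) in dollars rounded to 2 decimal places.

(-203.75, -150.65)

SE₁ = s₁/√n₁ = 105/√248 = 6.6675; SE₂ = 77/√29 = 14.2985.
Independent samples, unequal variances: SE_diff = √(SE₁² + SE₂²) = √(44.45555625 + 204.44710225) = 15.7766.
t* = 1.683, so margin of error = 1.683 × 15.7766 = 26.5520.
Difference in means = 577.3 − 754.5 = -177.2000.
-177.2000 ± 26.5520 → (-203.75, -150.65).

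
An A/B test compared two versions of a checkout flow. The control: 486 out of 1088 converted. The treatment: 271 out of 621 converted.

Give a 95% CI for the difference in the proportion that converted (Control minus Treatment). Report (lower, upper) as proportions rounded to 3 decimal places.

(-0.039, 0.059)

Sample proportions: 486/1088 = 0.4467, 271/621 = 0.4364.
Each SE is √(p̂(1−p̂)/n): √(0.4467·0.5533/1088) = 0.01507 and √(0.4364·0.5636/621) = 0.01990.
SE(p̂₁ − p̂₂) = √(SE₁² + SE₂²) = √(0.0002271049 + 0.00039601) = 0.02496, since the two samples are independent.
At 95% confidence z* = 1.960; margin = 1.960 × 0.02496 = 0.04892.
The difference is 0.4467 − 0.4364 = 0.0103, so the interval is 0.0103 ± 0.04892 = (-0.039, 0.059).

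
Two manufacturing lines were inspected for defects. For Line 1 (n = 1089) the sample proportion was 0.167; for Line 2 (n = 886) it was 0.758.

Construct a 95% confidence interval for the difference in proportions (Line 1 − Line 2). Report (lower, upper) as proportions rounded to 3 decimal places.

SE₁ = √(p̂₁(1−p̂₁)/n₁) = √(0.1670·0.8330/1089) = 0.01130; SE₂ = √(0.7580·0.2420/886) = 0.01439.
Independent samples: SE of the difference = √(SE₁² + SE₂²) = √(0.00012769 + 0.0002070721) = 0.01830.
z* for 95% confidence is 1.960, so the margin of error is 1.960 × 0.01830 = 0.03587.
Point estimate p̂₁ − p̂₂ = 0.1670 − 0.7580 = -0.5910.
-0.5910 ± 0.03587 → (-0.627, -0.555).

(-0.627, -0.555)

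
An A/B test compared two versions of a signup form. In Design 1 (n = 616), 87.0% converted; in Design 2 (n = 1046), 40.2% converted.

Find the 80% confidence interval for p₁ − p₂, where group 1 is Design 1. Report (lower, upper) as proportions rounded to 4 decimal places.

(0.4419, 0.4941)

The two standard errors are √(0.8700×0.1300/616) = 0.01355 and √(0.4020×0.5980/1046) = 0.01516.
Because the samples are independent, SE_diff = √(0.01355² + 0.01516²) = 0.02033.
Using z* = 1.282 for 80%, ME = 1.282 × 0.02033 = 0.02606.
p̂₁ − p̂₂ = 0.4680; interval 0.4680 ± 0.02606 gives (0.4419, 0.4941).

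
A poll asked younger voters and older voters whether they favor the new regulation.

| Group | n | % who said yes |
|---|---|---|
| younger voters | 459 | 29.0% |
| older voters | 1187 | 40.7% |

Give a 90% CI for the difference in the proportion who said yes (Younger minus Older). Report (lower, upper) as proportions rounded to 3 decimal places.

(-0.159, -0.075)

Each SE is √(p̂(1−p̂)/n): √(0.2900·0.7100/459) = 0.02118 and √(0.4070·0.5930/1187) = 0.01426.
SE(p̂₁ − p̂₂) = √(SE₁² + SE₂²) = √(0.0004485924 + 0.0002033476) = 0.02553, since the two samples are independent.
At 90% confidence z* = 1.645; margin = 1.645 × 0.02553 = 0.04200.
The difference is 0.2900 − 0.4070 = -0.1170, so the interval is -0.1170 ± 0.04200 = (-0.159, -0.075).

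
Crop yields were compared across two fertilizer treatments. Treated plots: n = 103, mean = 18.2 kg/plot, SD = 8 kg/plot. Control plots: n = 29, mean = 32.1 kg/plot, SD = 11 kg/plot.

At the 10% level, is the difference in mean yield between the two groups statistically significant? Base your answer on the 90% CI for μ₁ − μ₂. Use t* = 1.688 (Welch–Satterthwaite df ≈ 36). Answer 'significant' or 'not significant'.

significant

SE₁ = s₁/√n₁ = 8/√103 = 0.7883; SE₂ = 11/√29 = 2.0426.
Independent samples, unequal variances: SE_diff = √(SE₁² + SE₂²) = √(0.62141689 + 4.17221476) = 2.1894.
t* = 1.688, so margin of error = 1.688 × 2.1894 = 3.6957.
Difference in means = 18.2 − 32.1 = -13.9000.
-13.9000 ± 3.6957 → (-17.5957, -10.2043).
The interval (-17.5957, -10.2043) does not contain 0, so the difference is significant.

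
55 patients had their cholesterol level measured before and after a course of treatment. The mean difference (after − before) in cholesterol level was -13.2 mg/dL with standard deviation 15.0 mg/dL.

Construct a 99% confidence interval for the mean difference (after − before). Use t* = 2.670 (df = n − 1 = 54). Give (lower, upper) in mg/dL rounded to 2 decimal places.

This is a matched-pairs design, so SE = s_d/√n = 15.0/√55 = 2.0226.
Margin = 2.670 × 2.0226 = 5.4003; the interval is -13.2 ± 5.4003 = (-18.60, -7.80).

(-18.60, -7.80)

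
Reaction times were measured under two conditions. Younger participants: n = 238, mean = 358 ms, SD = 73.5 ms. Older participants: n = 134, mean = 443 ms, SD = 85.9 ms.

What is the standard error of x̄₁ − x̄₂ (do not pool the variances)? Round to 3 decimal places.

8.818

SE₁ = s₁/√n₁ = 73.5/√238 = 4.7643; SE₂ = 85.9/√134 = 7.4206.
Independent samples, unequal variances: SE_diff = √(SE₁² + SE₂²) = √(22.69855449 + 55.06530436) = 8.8184.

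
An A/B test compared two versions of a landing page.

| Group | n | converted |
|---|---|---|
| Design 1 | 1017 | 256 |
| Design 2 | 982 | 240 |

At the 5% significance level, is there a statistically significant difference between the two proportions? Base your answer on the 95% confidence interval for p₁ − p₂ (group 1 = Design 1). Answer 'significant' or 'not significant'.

not significant

First, p̂₁ = 256/1017 = 0.2517; p̂₂ = 240/982 = 0.2444.
The two standard errors are √(0.2517×0.7483/1017) = 0.01361 and √(0.2444×0.7556/982) = 0.01371.
Because the samples are independent, SE_diff = √(0.01361² + 0.01371²) = 0.01932.
Using z* = 1.960 for 95%, ME = 1.960 × 0.01932 = 0.03787.
p̂₁ − p̂₂ = 0.0073; interval 0.0073 ± 0.03787 gives (-0.03057, 0.04517).
The interval (-0.03057, 0.04517) contains 0, so the difference is not significant.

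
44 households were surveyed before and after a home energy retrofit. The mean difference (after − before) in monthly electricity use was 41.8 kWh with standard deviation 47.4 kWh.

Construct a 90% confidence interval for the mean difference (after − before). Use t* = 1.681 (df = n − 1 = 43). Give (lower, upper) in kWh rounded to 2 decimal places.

Paired design: SE = s_d/√n = 47.4/√44 = 7.1458.
t* = 1.681; margin of error = 1.681 × 7.1458 = 12.0121.
41.8 ± 12.0121 → (29.79, 53.81).

(29.79, 53.81)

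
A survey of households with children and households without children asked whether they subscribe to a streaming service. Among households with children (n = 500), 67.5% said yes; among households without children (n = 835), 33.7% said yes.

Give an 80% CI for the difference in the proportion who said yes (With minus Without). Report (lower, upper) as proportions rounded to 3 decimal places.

The two standard errors are √(0.6750×0.3250/500) = 0.02095 and √(0.3370×0.6630/835) = 0.01636.
Because the samples are independent, SE_diff = √(0.02095² + 0.01636²) = 0.02658.
Using z* = 1.282 for 80%, ME = 1.282 × 0.02658 = 0.03408.
p̂₁ − p̂₂ = 0.3380; interval 0.3380 ± 0.03408 gives (0.304, 0.372).

(0.304, 0.372)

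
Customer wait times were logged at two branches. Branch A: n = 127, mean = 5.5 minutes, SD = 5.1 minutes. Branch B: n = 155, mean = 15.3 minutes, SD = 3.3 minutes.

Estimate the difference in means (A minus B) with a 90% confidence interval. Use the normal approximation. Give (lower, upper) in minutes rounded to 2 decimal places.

(-10.66, -8.94)

SE₁ = s₁/√n₁ = 5.1/√127 = 0.4526; SE₂ = 3.3/√155 = 0.2651.
Independent samples, unequal variances: SE_diff = √(SE₁² + SE₂²) = √(0.20484676 + 0.07027801) = 0.5245.
z* = 1.645, so margin of error = 1.645 × 0.5245 = 0.8628.
Difference in means = 5.5 − 15.3 = -9.8000.
-9.8000 ± 0.8628 → (-10.66, -8.94).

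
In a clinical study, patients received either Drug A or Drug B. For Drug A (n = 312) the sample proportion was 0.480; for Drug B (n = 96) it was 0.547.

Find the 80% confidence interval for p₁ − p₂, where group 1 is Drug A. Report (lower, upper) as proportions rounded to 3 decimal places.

(-0.142, 0.008)

SE₁ = √(p̂₁(1−p̂₁)/n₁) = √(0.4800·0.5200/312) = 0.02828; SE₂ = √(0.5470·0.4530/96) = 0.05081.
Independent samples: SE of the difference = √(SE₁² + SE₂²) = √(0.0007997584 + 0.0025816561) = 0.05815.
z* for 80% confidence is 1.282, so the margin of error is 1.282 × 0.05815 = 0.07455.
Point estimate p̂₁ − p̂₂ = 0.4800 − 0.5470 = -0.0670.
-0.0670 ± 0.07455 → (-0.142, 0.008).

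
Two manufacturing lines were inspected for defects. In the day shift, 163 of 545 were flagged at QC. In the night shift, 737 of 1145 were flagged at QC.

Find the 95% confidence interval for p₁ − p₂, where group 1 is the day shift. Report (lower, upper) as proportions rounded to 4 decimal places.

(-0.3920, -0.2972)

p̂₁ = 163/545 = 0.2991 and p̂₂ = 737/1145 = 0.6437.
SE₁ = √(p̂₁(1−p̂₁)/n₁) = √(0.2991·0.7009/545) = 0.01961; SE₂ = √(0.6437·0.3563/1145) = 0.01415.
Independent samples: SE of the difference = √(SE₁² + SE₂²) = √(0.0003845521 + 0.0002002225) = 0.02418.
z* for 95% confidence is 1.960, so the margin of error is 1.960 × 0.02418 = 0.04739.
Point estimate p̂₁ − p̂₂ = 0.2991 − 0.6437 = -0.3446.
-0.3446 ± 0.04739 → (-0.3920, -0.2972).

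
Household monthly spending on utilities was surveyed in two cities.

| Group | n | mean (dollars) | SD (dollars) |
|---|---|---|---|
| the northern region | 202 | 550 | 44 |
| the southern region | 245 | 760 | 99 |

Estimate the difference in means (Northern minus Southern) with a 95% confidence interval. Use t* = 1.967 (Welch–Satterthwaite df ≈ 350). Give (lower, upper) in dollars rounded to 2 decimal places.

(-223.85, -196.15)

Standard errors of each mean: 44/√202 = 3.0958 and 99/√245 = 6.3249.
SE(x̄₁ − x̄₂) = √(3.0958² + 6.3249²) = 7.0419 for independent samples with unequal variances.
With t* = 1.967, the margin is 1.967 × 7.0419 = 13.8514.
x̄₁ − x̄₂ = 550 − 760 = -210.0000; the interval is -210.0000 ± 13.8514 = (-223.85, -196.15).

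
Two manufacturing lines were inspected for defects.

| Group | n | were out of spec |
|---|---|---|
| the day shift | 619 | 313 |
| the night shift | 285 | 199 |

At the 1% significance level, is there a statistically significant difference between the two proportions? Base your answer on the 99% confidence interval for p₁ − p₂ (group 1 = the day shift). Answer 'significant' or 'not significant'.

significant

First, p̂₁ = 313/619 = 0.5057; p̂₂ = 199/285 = 0.6982.
The two standard errors are √(0.5057×0.4943/619) = 0.02010 and √(0.6982×0.3018/285) = 0.02719.
Because the samples are independent, SE_diff = √(0.02010² + 0.02719²) = 0.03381.
Using z* = 2.576 for 99%, ME = 2.576 × 0.03381 = 0.08709.
p̂₁ − p̂₂ = -0.1925; interval -0.1925 ± 0.08709 gives (-0.27959, -0.10541).
The interval (-0.27959, -0.10541) does not contain 0, so the difference is significant.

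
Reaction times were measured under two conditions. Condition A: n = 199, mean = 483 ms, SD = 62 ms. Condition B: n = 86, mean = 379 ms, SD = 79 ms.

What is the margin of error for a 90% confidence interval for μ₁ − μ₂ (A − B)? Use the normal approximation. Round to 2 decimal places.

Per-group SEs: s₁/√n₁ = 62/√199 = 4.3951, s₂/√n₂ = 79/√86 = 8.5188.
Unpooled SE of the difference: √(19.31690401 + 72.56995344) = 9.5858.
Margin of error = z* · SE = 1.645 × 9.5858 = 15.7686.

15.77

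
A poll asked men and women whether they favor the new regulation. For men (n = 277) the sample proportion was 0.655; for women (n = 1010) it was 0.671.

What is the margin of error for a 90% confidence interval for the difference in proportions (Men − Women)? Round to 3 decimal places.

0.053

The two standard errors are √(0.6550×0.3450/277) = 0.02856 and √(0.6710×0.3290/1010) = 0.01478.
Because the samples are independent, SE_diff = √(0.02856² + 0.01478²) = 0.03216.
Using z* = 1.645 for 90%, ME = 1.645 × 0.03216 = 0.05290.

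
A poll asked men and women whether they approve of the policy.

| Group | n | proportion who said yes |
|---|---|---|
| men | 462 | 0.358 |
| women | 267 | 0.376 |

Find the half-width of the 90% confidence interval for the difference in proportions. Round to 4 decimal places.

0.0610

Each SE is √(p̂(1−p̂)/n): √(0.3580·0.6420/462) = 0.02230 and √(0.3760·0.6240/267) = 0.02964.
SE(p̂₁ − p̂₂) = √(SE₁² + SE₂²) = √(0.00049729 + 0.0008785296) = 0.03709, since the two samples are independent.
At 90% confidence z* = 1.645; margin = 1.645 × 0.03709 = 0.06101.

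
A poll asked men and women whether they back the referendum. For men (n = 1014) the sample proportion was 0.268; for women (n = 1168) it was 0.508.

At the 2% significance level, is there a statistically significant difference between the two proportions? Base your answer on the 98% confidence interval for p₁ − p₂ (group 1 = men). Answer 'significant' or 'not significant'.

SE₁ = √(p̂₁(1−p̂₁)/n₁) = √(0.2680·0.7320/1014) = 0.01391; SE₂ = √(0.5080·0.4920/1168) = 0.01463.
Independent samples: SE of the difference = √(SE₁² + SE₂²) = √(0.0001934881 + 0.0002140369) = 0.02019.
z* for 98% confidence is 2.326, so the margin of error is 2.326 × 0.02019 = 0.04696.
Point estimate p̂₁ − p̂₂ = 0.2680 − 0.5080 = -0.2400.
-0.2400 ± 0.04696 → (-0.28696, -0.19304).
The interval (-0.28696, -0.19304) does not contain 0, so the difference is significant.

significant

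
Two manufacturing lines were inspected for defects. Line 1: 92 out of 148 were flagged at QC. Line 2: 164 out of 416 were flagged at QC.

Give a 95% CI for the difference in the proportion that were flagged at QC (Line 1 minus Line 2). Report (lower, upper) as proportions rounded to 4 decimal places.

(0.1362, 0.3186)

Sample proportions: 92/148 = 0.6216, 164/416 = 0.3942.
Each SE is √(p̂(1−p̂)/n): √(0.6216·0.3784/148) = 0.03987 and √(0.3942·0.6058/416) = 0.02396.
SE(p̂₁ − p̂₂) = √(SE₁² + SE₂²) = √(0.0015896169 + 0.0005740816) = 0.04652, since the two samples are independent.
At 95% confidence z* = 1.960; margin = 1.960 × 0.04652 = 0.09118.
The difference is 0.6216 − 0.3942 = 0.2274, so the interval is 0.2274 ± 0.09118 = (0.1362, 0.3186).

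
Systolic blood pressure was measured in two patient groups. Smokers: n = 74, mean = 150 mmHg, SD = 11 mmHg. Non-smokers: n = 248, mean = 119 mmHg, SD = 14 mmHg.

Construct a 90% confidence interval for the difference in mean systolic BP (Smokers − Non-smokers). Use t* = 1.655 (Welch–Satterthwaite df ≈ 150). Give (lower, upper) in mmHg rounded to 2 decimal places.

(28.42, 33.58)

Standard errors of each mean: 11/√74 = 1.2787 and 14/√248 = 0.8890.
SE(x̄₁ − x̄₂) = √(1.2787² + 0.8890²) = 1.5574 for independent samples with unequal variances.
With t* = 1.655, the margin is 1.655 × 1.5574 = 2.5775.
x̄₁ − x̄₂ = 150 − 119 = 31.0000; the interval is 31.0000 ± 2.5775 = (28.42, 33.58).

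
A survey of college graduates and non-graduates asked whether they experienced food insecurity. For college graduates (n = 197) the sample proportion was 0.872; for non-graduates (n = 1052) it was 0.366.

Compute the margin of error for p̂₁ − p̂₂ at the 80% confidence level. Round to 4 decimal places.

0.0360

Each SE is √(p̂(1−p̂)/n): √(0.8720·0.1280/197) = 0.02380 and √(0.3660·0.6340/1052) = 0.01485.
SE(p̂₁ − p̂₂) = √(SE₁² + SE₂²) = √(0.00056644 + 0.0002205225) = 0.02805, since the two samples are independent.
At 80% confidence z* = 1.282; margin = 1.282 × 0.02805 = 0.03596.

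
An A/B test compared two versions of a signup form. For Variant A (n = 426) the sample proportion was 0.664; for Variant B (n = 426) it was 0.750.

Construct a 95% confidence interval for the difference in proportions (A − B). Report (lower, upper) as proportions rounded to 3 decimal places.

SE₁ = √(p̂₁(1−p̂₁)/n₁) = √(0.6640·0.3360/426) = 0.02288; SE₂ = √(0.7500·0.2500/426) = 0.02098.
Independent samples: SE of the difference = √(SE₁² + SE₂²) = √(0.0005234944 + 0.0004401604) = 0.03104.
z* for 95% confidence is 1.960, so the margin of error is 1.960 × 0.03104 = 0.06084.
Point estimate p̂₁ − p̂₂ = 0.6640 − 0.7500 = -0.0860.
-0.0860 ± 0.06084 → (-0.147, -0.025).

(-0.147, -0.025)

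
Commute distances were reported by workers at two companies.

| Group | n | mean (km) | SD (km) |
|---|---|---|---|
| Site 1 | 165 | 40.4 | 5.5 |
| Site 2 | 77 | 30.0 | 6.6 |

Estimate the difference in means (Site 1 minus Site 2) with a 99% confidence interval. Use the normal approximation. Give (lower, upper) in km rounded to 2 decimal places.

(8.17, 12.63)

Per-group SEs: s₁/√n₁ = 5.5/√165 = 0.4282, s₂/√n₂ = 6.6/√77 = 0.7521.
Unpooled SE of the difference: √(0.18335524 + 0.56565441) = 0.8655.
Margin of error = z* · SE = 2.576 × 0.8655 = 2.2295.
x̄₁ − x̄₂ = 40.4 − 30.0 = 10.4000.
CI: 10.4000 ± 2.2295 = (8.17, 12.63).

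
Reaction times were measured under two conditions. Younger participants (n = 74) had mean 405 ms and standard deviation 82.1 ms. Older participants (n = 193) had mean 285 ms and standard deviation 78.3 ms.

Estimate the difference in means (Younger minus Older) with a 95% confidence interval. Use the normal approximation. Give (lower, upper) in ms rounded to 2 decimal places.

(98.28, 141.72)

SE₁ = s₁/√n₁ = 82.1/√74 = 9.5439; SE₂ = 78.3/√193 = 5.6362.
Independent samples, unequal variances: SE_diff = √(SE₁² + SE₂²) = √(91.08602721 + 31.76675044) = 11.0839.
z* = 1.960, so margin of error = 1.960 × 11.0839 = 21.7244.
Difference in means = 405 − 285 = 120.0000.
120.0000 ± 21.7244 → (98.28, 141.72).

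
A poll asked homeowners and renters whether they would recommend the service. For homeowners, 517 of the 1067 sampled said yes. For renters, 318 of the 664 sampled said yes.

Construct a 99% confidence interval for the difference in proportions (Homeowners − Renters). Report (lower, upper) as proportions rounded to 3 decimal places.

(-0.058, 0.069)

First, p̂₁ = 517/1067 = 0.4845; p̂₂ = 318/664 = 0.4789.
The two standard errors are √(0.4845×0.5155/1067) = 0.01530 and √(0.4789×0.5211/664) = 0.01939.
Because the samples are independent, SE_diff = √(0.01530² + 0.01939²) = 0.02470.
Using z* = 2.576 for 99%, ME = 2.576 × 0.02470 = 0.06363.
p̂₁ − p̂₂ = 0.0056; interval 0.0056 ± 0.06363 gives (-0.058, 0.069).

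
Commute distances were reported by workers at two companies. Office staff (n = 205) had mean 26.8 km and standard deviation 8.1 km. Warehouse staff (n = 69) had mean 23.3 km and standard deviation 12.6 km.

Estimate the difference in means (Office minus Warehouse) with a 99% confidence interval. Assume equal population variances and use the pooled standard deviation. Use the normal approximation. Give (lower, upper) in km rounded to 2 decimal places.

(0.12, 6.88)

s_p = √[((n₁−1)s₁² + (n₂−1)s₂²)/(n₁+n₂−2)] = √[(204·8.1² + 68·12.6²)/272] = 9.4285.
SE = 9.4285·√(1/205 + 1/69) = 1.3122.
With z* = 2.576, margin = 2.576 × 1.3122 = 3.3802.
x̄₁ − x̄₂ = 26.8 − 23.3 = 3.5000; interval 3.5000 ± 3.3802 = (0.12, 6.88).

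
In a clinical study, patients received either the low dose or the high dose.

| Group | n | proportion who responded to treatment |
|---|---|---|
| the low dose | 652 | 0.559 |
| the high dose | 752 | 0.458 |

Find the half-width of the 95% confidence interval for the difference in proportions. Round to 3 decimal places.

SE₁ = √(p̂₁(1−p̂₁)/n₁) = √(0.5590·0.4410/652) = 0.01944; SE₂ = √(0.4580·0.5420/752) = 0.01817.
Independent samples: SE of the difference = √(SE₁² + SE₂²) = √(0.0003779136 + 0.0003301489) = 0.02661.
z* for 95% confidence is 1.960, so the margin of error is 1.960 × 0.02661 = 0.05216.

0.052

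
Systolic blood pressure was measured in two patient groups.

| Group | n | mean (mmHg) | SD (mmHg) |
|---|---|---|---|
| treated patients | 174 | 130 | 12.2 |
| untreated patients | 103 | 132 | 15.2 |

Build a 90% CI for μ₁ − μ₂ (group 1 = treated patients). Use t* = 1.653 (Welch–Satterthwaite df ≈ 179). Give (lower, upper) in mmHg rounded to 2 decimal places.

Per-group SEs: s₁/√n₁ = 12.2/√174 = 0.9249, s₂/√n₂ = 15.2/√103 = 1.4977.
Unpooled SE of the difference: √(0.85544001 + 2.24310529) = 1.7603.
Margin of error = t* · SE = 1.653 × 1.7603 = 2.9098.
x̄₁ − x̄₂ = 130 − 132 = -2.0000.
CI: -2.0000 ± 2.9098 = (-4.91, 0.91).

(-4.91, 0.91)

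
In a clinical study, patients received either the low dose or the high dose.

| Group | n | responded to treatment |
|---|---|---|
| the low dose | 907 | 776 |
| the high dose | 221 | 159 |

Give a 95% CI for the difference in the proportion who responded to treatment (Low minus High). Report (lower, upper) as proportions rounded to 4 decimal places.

(0.0726, 0.1996)

First, p̂₁ = 776/907 = 0.8556; p̂₂ = 159/221 = 0.7195.
The two standard errors are √(0.8556×0.1444/907) = 0.01167 and √(0.7195×0.2805/221) = 0.03022.
Because the samples are independent, SE_diff = √(0.01167² + 0.03022²) = 0.03240.
Using z* = 1.960 for 95%, ME = 1.960 × 0.03240 = 0.06350.
p̂₁ − p̂₂ = 0.1361; interval 0.1361 ± 0.06350 gives (0.0726, 0.1996).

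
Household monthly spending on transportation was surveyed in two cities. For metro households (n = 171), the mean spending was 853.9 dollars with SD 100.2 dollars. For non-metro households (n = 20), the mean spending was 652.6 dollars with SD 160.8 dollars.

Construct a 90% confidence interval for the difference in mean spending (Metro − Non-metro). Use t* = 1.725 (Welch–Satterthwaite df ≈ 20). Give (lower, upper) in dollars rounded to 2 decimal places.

(137.88, 264.72)

Standard errors of each mean: 100.2/√171 = 7.6625 and 160.8/√20 = 35.9560.
SE(x̄₁ − x̄₂) = √(7.6625² + 35.9560²) = 36.7634 for independent samples with unequal variances.
With t* = 1.725, the margin is 1.725 × 36.7634 = 63.4169.
x̄₁ − x̄₂ = 853.9 − 652.6 = 201.3000; the interval is 201.3000 ± 63.4169 = (137.88, 264.72).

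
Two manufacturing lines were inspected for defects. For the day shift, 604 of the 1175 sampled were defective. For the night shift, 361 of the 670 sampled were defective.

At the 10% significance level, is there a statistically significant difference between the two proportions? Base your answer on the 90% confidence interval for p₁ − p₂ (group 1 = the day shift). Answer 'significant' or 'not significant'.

Sample proportions: 604/1175 = 0.5140, 361/670 = 0.5388.
Each SE is √(p̂(1−p̂)/n): √(0.5140·0.4860/1175) = 0.01458 and √(0.5388·0.4612/670) = 0.01926.
SE(p̂₁ − p̂₂) = √(SE₁² + SE₂²) = √(0.0002125764 + 0.0003709476) = 0.02416, since the two samples are independent.
At 90% confidence z* = 1.645; margin = 1.645 × 0.02416 = 0.03974.
The difference is 0.5140 − 0.5388 = -0.0248, so the interval is -0.0248 ± 0.03974 = (-0.06454, 0.01494).
The interval (-0.06454, 0.01494) contains 0, so the difference is not significant.

not significant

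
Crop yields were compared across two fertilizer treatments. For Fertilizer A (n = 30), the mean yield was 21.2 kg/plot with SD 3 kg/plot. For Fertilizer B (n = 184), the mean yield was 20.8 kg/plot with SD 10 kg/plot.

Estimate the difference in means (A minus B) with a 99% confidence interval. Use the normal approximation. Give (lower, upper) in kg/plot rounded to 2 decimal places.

Per-group SEs: s₁/√n₁ = 3/√30 = 0.5477, s₂/√n₂ = 10/√184 = 0.7372.
Unpooled SE of the difference: √(0.29997529 + 0.54346384) = 0.9184.
Margin of error = z* · SE = 2.576 × 0.9184 = 2.3658.
x̄₁ − x̄₂ = 21.2 − 20.8 = 0.4000.
CI: 0.4000 ± 2.3658 = (-1.97, 2.77).

(-1.97, 2.77)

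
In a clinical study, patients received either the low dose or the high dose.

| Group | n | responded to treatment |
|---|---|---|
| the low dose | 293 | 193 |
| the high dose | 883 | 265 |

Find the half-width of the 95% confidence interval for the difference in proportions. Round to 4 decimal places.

0.0621

p̂₁ = 193/293 = 0.6587 and p̂₂ = 265/883 = 0.3001.
SE₁ = √(p̂₁(1−p̂₁)/n₁) = √(0.6587·0.3413/293) = 0.02770; SE₂ = √(0.3001·0.6999/883) = 0.01542.
Independent samples: SE of the difference = √(SE₁² + SE₂²) = √(0.00076729 + 0.0002377764) = 0.03170.
z* for 95% confidence is 1.960, so the margin of error is 1.960 × 0.03170 = 0.06213.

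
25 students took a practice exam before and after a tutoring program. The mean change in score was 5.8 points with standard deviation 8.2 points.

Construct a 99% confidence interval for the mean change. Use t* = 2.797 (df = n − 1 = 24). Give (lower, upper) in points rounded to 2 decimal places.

(1.21, 10.39)

This is a matched-pairs design, so SE = s_d/√n = 8.2/√25 = 1.6400.
Margin = 2.797 × 1.6400 = 4.5871; the interval is 5.8 ± 4.5871 = (1.21, 10.39).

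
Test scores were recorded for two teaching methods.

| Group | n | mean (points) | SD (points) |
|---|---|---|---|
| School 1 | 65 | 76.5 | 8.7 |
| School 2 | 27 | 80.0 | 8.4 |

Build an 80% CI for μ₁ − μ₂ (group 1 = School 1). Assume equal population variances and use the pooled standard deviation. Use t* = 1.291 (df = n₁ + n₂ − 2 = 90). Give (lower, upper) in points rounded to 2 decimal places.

(-6.05, -0.95)

Pooled variance s_p² = [64·8.7² + 26·8.4²] / (65+27−2) = 74.2080, so s_p = 8.6144.
SE_diff = s_p·√(1/n₁ + 1/n₂) = 8.6144·√(1/65 + 1/27) = 1.9723.
t* = 1.291; margin = 1.291 × 1.9723 = 2.5462.
Difference = 76.5 − 80.0 = -3.5000.
-3.5000 ± 2.5462 → (-6.05, -0.95).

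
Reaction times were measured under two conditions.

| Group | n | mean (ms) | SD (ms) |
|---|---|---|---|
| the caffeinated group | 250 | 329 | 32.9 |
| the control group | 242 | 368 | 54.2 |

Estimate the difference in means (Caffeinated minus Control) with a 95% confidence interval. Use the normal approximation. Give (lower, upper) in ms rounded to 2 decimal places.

Standard errors of each mean: 32.9/√250 = 2.0808 and 54.2/√242 = 3.4841.
SE(x̄₁ − x̄₂) = √(2.0808² + 3.4841²) = 4.0582 for independent samples with unequal variances.
With z* = 1.960, the margin is 1.960 × 4.0582 = 7.9541.
x̄₁ − x̄₂ = 329 − 368 = -39.0000; the interval is -39.0000 ± 7.9541 = (-46.95, -31.05).

(-46.95, -31.05)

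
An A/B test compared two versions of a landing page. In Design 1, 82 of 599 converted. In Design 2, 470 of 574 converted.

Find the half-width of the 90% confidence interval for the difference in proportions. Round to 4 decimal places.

0.0351

Sample proportions: 82/599 = 0.1369, 470/574 = 0.8188.
Each SE is √(p̂(1−p̂)/n): √(0.1369·0.8631/599) = 0.01404 and √(0.8188·0.1812/574) = 0.01608.
SE(p̂₁ − p̂₂) = √(SE₁² + SE₂²) = √(0.0001971216 + 0.0002585664) = 0.02135, since the two samples are independent.
At 90% confidence z* = 1.645; margin = 1.645 × 0.02135 = 0.03512.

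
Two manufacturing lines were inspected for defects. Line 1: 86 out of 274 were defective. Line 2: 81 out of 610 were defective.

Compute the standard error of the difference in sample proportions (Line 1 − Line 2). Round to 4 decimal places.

p̂₁ = 86/274 = 0.3139 and p̂₂ = 81/610 = 0.1328.
SE₁ = √(p̂₁(1−p̂₁)/n₁) = √(0.3139·0.6861/274) = 0.02804; SE₂ = √(0.1328·0.8672/610) = 0.01374.
Independent samples: SE of the difference = √(SE₁² + SE₂²) = √(0.0007862416 + 0.0001887876) = 0.03123.

0.0312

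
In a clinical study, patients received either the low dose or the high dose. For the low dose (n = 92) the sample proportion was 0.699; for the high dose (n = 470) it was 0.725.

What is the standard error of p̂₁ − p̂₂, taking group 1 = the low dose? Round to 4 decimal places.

0.0521

SE₁ = √(p̂₁(1−p̂₁)/n₁) = √(0.6990·0.3010/92) = 0.04782; SE₂ = √(0.7250·0.2750/470) = 0.02060.
Independent samples: SE of the difference = √(SE₁² + SE₂²) = √(0.0022867524 + 0.00042436) = 0.05207.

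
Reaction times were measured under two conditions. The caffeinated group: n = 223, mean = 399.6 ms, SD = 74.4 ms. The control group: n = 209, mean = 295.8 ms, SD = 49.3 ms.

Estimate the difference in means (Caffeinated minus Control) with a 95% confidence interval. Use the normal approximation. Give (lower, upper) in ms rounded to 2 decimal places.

(91.97, 115.63)

Standard errors of each mean: 74.4/√223 = 4.9822 and 49.3/√209 = 3.4102.
SE(x̄₁ − x̄₂) = √(4.9822² + 3.4102²) = 6.0375 for independent samples with unequal variances.
With z* = 1.960, the margin is 1.960 × 6.0375 = 11.8335.
x̄₁ − x̄₂ = 399.6 − 295.8 = 103.8000; the interval is 103.8000 ± 11.8335 = (91.97, 115.63).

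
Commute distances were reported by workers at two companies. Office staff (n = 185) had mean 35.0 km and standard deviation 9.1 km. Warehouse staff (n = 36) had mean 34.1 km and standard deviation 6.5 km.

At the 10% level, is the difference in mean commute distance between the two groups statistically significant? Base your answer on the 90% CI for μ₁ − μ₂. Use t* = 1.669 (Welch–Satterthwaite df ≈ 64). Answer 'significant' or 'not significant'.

not significant

Standard errors of each mean: 9.1/√185 = 0.6690 and 6.5/√36 = 1.0833.
SE(x̄₁ − x̄₂) = √(0.6690² + 1.0833²) = 1.2732 for independent samples with unequal variances.
With t* = 1.669, the margin is 1.669 × 1.2732 = 2.1250.
x̄₁ − x̄₂ = 35.0 − 34.1 = 0.9000; the interval is 0.9000 ± 2.1250 = (-1.2250, 3.0250).
The interval (-1.2250, 3.0250) contains 0, so the difference is not significant.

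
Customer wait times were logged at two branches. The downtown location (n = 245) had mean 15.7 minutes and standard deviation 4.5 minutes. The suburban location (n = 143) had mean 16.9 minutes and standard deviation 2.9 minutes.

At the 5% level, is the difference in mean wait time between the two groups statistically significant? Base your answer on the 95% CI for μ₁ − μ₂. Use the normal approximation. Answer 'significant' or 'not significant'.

Standard errors of each mean: 4.5/√245 = 0.2875 and 2.9/√143 = 0.2425.
SE(x̄₁ − x̄₂) = √(0.2875² + 0.2425²) = 0.3761 for independent samples with unequal variances.
With z* = 1.960, the margin is 1.960 × 0.3761 = 0.7372.
x̄₁ − x̄₂ = 15.7 − 16.9 = -1.2000; the interval is -1.2000 ± 0.7372 = (-1.9372, -0.4628).
The interval (-1.9372, -0.4628) does not contain 0, so the difference is significant.

significant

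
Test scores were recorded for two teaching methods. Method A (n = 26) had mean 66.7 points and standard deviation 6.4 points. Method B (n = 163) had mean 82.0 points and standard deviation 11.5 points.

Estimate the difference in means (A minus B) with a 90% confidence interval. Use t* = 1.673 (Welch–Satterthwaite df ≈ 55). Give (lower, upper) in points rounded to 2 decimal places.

SE₁ = s₁/√n₁ = 6.4/√26 = 1.2551; SE₂ = 11.5/√163 = 0.9007.
Independent samples, unequal variances: SE_diff = √(SE₁² + SE₂²) = √(1.57527601 + 0.81126049) = 1.5448.
t* = 1.673, so margin of error = 1.673 × 1.5448 = 2.5845.
Difference in means = 66.7 − 82.0 = -15.3000.
-15.3000 ± 2.5845 → (-17.88, -12.72).

(-17.88, -12.72)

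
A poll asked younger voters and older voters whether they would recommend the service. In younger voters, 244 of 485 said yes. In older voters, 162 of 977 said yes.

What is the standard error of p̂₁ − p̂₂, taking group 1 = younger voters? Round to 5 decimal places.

Sample proportions: 244/485 = 0.5031, 162/977 = 0.1658.
Each SE is √(p̂(1−p̂)/n): √(0.5031·0.4969/485) = 0.02270 and √(0.1658·0.8342/977) = 0.01190.
SE(p̂₁ − p̂₂) = √(SE₁² + SE₂²) = √(0.00051529 + 0.00014161) = 0.02563, since the two samples are independent.

0.02563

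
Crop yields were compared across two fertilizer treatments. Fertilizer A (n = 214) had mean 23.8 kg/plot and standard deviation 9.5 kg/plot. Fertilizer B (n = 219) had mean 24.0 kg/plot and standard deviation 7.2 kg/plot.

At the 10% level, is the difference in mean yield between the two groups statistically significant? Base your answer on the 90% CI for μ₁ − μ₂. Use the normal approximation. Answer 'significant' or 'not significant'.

Standard errors of each mean: 9.5/√214 = 0.6494 and 7.2/√219 = 0.4865.
SE(x̄₁ − x̄₂) = √(0.6494² + 0.4865²) = 0.8114 for independent samples with unequal variances.
With z* = 1.645, the margin is 1.645 × 0.8114 = 1.3348.
x̄₁ − x̄₂ = 23.8 − 24.0 = -0.2000; the interval is -0.2000 ± 1.3348 = (-1.5348, 1.1348).
The interval (-1.5348, 1.1348) contains 0, so the difference is not significant.

not significant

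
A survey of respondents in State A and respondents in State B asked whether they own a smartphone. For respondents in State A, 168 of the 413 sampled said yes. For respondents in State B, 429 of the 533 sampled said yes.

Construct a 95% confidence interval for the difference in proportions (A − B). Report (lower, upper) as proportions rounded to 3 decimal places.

(-0.456, -0.340)

Sample proportions: 168/413 = 0.4068, 429/533 = 0.8049.
Each SE is √(p̂(1−p̂)/n): √(0.4068·0.5932/413) = 0.02417 and √(0.8049·0.1951/533) = 0.01716.
SE(p̂₁ − p̂₂) = √(SE₁² + SE₂²) = √(0.0005841889 + 0.0002944656) = 0.02964, since the two samples are independent.
At 95% confidence z* = 1.960; margin = 1.960 × 0.02964 = 0.05809.
The difference is 0.4068 − 0.8049 = -0.3981, so the interval is -0.3981 ± 0.05809 = (-0.456, -0.340).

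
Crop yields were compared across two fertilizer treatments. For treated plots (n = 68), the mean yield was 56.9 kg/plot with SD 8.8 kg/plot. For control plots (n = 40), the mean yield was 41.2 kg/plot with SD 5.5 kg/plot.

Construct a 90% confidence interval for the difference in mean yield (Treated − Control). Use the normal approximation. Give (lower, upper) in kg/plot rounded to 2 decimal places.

(13.44, 17.96)

Per-group SEs: s₁/√n₁ = 8.8/√68 = 1.0672, s₂/√n₂ = 5.5/√40 = 0.8696.
Unpooled SE of the difference: √(1.13891584 + 0.75620416) = 1.3766.
Margin of error = z* · SE = 1.645 × 1.3766 = 2.2645.
x̄₁ − x̄₂ = 56.9 − 41.2 = 15.7000.
CI: 15.7000 ± 2.2645 = (13.44, 17.96).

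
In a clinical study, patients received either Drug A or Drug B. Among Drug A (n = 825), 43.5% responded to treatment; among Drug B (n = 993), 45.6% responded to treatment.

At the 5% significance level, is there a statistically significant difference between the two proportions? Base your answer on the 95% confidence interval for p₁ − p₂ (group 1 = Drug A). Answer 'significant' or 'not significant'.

SE₁ = √(p̂₁(1−p̂₁)/n₁) = √(0.4350·0.5650/825) = 0.01726; SE₂ = √(0.4560·0.5440/993) = 0.01581.
Independent samples: SE of the difference = √(SE₁² + SE₂²) = √(0.0002979076 + 0.0002499561) = 0.02341.
z* for 95% confidence is 1.960, so the margin of error is 1.960 × 0.02341 = 0.04588.
Point estimate p̂₁ − p̂₂ = 0.4350 − 0.4560 = -0.0210.
-0.0210 ± 0.04588 → (-0.06688, 0.02488).
The interval (-0.06688, 0.02488) contains 0, so the difference is not significant.

not significant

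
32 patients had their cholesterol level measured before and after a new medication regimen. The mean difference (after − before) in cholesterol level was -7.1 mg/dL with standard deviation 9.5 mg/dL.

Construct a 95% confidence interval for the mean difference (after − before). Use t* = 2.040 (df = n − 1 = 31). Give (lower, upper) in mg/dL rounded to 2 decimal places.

This is a matched-pairs design, so SE = s_d/√n = 9.5/√32 = 1.6794.
Margin = 2.040 × 1.6794 = 3.4260; the interval is -7.1 ± 3.4260 = (-10.53, -3.67).

(-10.53, -3.67)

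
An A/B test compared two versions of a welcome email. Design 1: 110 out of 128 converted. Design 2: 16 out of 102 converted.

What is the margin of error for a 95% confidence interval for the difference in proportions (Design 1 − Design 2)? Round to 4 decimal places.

0.0928

p̂₁ = 110/128 = 0.8594 and p̂₂ = 16/102 = 0.1569.
SE₁ = √(p̂₁(1−p̂₁)/n₁) = √(0.8594·0.1406/128) = 0.03072; SE₂ = √(0.1569·0.8431/102) = 0.03601.
Independent samples: SE of the difference = √(SE₁² + SE₂²) = √(0.0009437184 + 0.0012967201) = 0.04733.
z* for 95% confidence is 1.960, so the margin of error is 1.960 × 0.04733 = 0.09277.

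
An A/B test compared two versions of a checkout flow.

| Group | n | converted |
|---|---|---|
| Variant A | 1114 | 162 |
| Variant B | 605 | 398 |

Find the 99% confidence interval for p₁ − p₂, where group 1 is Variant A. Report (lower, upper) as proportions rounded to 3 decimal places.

(-0.569, -0.456)

First, p̂₁ = 162/1114 = 0.1454; p̂₂ = 398/605 = 0.6579.
The two standard errors are √(0.1454×0.8546/1114) = 0.01056 and √(0.6579×0.3421/605) = 0.01929.
Because the samples are independent, SE_diff = √(0.01056² + 0.01929²) = 0.02199.
Using z* = 2.576 for 99%, ME = 2.576 × 0.02199 = 0.05665.
p̂₁ − p̂₂ = -0.5125; interval -0.5125 ± 0.05665 gives (-0.569, -0.456).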